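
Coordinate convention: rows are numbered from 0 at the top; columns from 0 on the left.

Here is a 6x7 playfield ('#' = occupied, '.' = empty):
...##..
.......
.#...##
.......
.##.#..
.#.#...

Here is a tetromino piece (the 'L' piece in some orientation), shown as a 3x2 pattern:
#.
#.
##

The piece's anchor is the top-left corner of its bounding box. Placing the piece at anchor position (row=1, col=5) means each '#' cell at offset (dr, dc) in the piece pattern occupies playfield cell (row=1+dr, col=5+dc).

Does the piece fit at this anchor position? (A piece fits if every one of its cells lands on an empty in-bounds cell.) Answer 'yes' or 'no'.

Check each piece cell at anchor (1, 5):
  offset (0,0) -> (1,5): empty -> OK
  offset (1,0) -> (2,5): occupied ('#') -> FAIL
  offset (2,0) -> (3,5): empty -> OK
  offset (2,1) -> (3,6): empty -> OK
All cells valid: no

Answer: no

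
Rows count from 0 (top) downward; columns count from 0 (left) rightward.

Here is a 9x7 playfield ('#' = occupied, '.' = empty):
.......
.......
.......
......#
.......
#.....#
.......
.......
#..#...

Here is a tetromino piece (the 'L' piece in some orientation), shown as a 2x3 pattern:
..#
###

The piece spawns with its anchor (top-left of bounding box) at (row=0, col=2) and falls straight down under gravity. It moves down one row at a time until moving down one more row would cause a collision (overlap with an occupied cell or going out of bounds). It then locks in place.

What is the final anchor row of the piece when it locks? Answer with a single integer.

Answer: 6

Derivation:
Spawn at (row=0, col=2). Try each row:
  row 0: fits
  row 1: fits
  row 2: fits
  row 3: fits
  row 4: fits
  row 5: fits
  row 6: fits
  row 7: blocked -> lock at row 6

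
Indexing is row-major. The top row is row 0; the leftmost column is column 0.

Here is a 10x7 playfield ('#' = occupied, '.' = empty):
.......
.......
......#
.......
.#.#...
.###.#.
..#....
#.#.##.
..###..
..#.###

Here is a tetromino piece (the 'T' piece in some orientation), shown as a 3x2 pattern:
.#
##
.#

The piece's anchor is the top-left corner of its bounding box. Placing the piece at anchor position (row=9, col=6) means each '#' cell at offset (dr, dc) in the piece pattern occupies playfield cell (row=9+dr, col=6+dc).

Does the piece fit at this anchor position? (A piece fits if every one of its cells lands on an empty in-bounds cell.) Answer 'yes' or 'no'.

Answer: no

Derivation:
Check each piece cell at anchor (9, 6):
  offset (0,1) -> (9,7): out of bounds -> FAIL
  offset (1,0) -> (10,6): out of bounds -> FAIL
  offset (1,1) -> (10,7): out of bounds -> FAIL
  offset (2,1) -> (11,7): out of bounds -> FAIL
All cells valid: no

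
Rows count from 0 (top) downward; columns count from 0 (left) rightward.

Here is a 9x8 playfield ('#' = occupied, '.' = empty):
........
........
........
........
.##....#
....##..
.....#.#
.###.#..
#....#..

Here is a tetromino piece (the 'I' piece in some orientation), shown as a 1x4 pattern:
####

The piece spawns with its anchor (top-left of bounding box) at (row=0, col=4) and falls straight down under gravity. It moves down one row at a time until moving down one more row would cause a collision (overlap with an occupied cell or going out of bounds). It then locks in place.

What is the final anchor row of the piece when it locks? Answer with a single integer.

Spawn at (row=0, col=4). Try each row:
  row 0: fits
  row 1: fits
  row 2: fits
  row 3: fits
  row 4: blocked -> lock at row 3

Answer: 3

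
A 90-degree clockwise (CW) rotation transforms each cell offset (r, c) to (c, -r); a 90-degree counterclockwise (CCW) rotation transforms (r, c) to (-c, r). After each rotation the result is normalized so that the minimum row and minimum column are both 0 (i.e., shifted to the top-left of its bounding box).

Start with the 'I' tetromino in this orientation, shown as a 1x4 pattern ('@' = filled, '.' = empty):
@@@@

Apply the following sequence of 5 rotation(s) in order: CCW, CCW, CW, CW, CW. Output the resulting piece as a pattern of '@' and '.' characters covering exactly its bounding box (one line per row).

Answer: @
@
@
@

Derivation:
Start:
@@@@
After rotation 1 (CCW):
@
@
@
@
After rotation 2 (CCW):
@@@@
After rotation 3 (CW):
@
@
@
@
After rotation 4 (CW):
@@@@
After rotation 5 (CW):
@
@
@
@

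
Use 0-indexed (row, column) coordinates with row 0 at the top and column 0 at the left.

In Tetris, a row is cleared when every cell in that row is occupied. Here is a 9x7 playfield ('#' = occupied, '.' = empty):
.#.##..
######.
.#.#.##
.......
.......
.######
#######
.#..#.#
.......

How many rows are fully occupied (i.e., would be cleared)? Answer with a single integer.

Answer: 1

Derivation:
Check each row:
  row 0: 4 empty cells -> not full
  row 1: 1 empty cell -> not full
  row 2: 3 empty cells -> not full
  row 3: 7 empty cells -> not full
  row 4: 7 empty cells -> not full
  row 5: 1 empty cell -> not full
  row 6: 0 empty cells -> FULL (clear)
  row 7: 4 empty cells -> not full
  row 8: 7 empty cells -> not full
Total rows cleared: 1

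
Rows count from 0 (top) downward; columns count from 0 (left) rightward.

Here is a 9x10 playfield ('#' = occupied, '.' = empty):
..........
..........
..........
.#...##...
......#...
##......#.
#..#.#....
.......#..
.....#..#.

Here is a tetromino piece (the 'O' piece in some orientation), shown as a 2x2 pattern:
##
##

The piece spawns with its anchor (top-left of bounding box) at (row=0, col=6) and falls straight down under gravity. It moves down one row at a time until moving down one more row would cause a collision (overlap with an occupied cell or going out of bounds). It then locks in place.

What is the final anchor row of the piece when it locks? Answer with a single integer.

Answer: 1

Derivation:
Spawn at (row=0, col=6). Try each row:
  row 0: fits
  row 1: fits
  row 2: blocked -> lock at row 1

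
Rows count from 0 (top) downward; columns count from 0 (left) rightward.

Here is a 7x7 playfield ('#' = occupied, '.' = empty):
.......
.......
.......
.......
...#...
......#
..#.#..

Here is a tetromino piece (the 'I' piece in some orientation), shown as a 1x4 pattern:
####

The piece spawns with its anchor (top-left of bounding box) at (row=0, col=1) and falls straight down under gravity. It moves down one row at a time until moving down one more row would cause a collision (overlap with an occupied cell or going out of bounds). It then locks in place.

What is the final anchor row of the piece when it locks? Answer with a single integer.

Spawn at (row=0, col=1). Try each row:
  row 0: fits
  row 1: fits
  row 2: fits
  row 3: fits
  row 4: blocked -> lock at row 3

Answer: 3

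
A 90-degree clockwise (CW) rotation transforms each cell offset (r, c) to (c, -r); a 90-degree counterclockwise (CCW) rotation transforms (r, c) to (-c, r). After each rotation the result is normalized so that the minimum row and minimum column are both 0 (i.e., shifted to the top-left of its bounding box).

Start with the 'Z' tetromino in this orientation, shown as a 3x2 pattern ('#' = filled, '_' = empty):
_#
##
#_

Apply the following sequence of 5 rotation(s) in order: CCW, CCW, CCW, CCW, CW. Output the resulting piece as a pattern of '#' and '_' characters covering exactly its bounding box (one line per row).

Answer: ##_
_##

Derivation:
Start:
_#
##
#_
After rotation 1 (CCW):
##_
_##
After rotation 2 (CCW):
_#
##
#_
After rotation 3 (CCW):
##_
_##
After rotation 4 (CCW):
_#
##
#_
After rotation 5 (CW):
##_
_##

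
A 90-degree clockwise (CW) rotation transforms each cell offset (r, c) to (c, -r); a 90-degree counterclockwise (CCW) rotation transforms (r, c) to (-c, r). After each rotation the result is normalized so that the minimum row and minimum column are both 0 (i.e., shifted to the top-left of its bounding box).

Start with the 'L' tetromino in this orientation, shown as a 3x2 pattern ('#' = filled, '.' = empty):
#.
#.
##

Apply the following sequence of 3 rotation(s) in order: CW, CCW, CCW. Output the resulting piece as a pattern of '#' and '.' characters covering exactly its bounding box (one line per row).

Answer: ..#
###

Derivation:
Start:
#.
#.
##
After rotation 1 (CW):
###
#..
After rotation 2 (CCW):
#.
#.
##
After rotation 3 (CCW):
..#
###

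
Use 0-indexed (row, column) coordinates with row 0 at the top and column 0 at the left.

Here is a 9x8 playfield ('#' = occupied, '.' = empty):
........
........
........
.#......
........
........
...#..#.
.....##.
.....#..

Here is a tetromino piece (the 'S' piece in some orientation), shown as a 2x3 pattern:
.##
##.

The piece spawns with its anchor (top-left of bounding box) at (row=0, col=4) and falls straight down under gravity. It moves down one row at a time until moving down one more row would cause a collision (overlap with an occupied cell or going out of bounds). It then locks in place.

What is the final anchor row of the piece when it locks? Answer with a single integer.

Spawn at (row=0, col=4). Try each row:
  row 0: fits
  row 1: fits
  row 2: fits
  row 3: fits
  row 4: fits
  row 5: fits
  row 6: blocked -> lock at row 5

Answer: 5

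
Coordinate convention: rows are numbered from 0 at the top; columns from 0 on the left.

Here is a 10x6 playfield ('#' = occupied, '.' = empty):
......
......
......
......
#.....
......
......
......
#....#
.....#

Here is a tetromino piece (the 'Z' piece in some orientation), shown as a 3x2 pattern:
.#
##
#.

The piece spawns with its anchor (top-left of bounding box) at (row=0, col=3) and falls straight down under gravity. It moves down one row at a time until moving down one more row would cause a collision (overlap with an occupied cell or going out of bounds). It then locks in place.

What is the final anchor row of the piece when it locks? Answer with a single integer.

Answer: 7

Derivation:
Spawn at (row=0, col=3). Try each row:
  row 0: fits
  row 1: fits
  row 2: fits
  row 3: fits
  row 4: fits
  row 5: fits
  row 6: fits
  row 7: fits
  row 8: blocked -> lock at row 7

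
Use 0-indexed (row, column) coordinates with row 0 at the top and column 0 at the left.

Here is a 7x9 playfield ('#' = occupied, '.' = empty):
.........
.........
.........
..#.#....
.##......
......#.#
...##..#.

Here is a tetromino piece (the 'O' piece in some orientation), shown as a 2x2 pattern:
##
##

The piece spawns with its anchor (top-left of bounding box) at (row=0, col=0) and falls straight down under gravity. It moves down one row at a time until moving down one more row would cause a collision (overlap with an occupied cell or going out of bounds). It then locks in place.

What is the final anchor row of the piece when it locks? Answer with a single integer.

Spawn at (row=0, col=0). Try each row:
  row 0: fits
  row 1: fits
  row 2: fits
  row 3: blocked -> lock at row 2

Answer: 2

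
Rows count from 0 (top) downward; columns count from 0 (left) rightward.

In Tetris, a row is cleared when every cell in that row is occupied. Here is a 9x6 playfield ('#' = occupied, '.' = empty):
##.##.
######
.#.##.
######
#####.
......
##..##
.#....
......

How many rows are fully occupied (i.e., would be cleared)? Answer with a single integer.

Check each row:
  row 0: 2 empty cells -> not full
  row 1: 0 empty cells -> FULL (clear)
  row 2: 3 empty cells -> not full
  row 3: 0 empty cells -> FULL (clear)
  row 4: 1 empty cell -> not full
  row 5: 6 empty cells -> not full
  row 6: 2 empty cells -> not full
  row 7: 5 empty cells -> not full
  row 8: 6 empty cells -> not full
Total rows cleared: 2

Answer: 2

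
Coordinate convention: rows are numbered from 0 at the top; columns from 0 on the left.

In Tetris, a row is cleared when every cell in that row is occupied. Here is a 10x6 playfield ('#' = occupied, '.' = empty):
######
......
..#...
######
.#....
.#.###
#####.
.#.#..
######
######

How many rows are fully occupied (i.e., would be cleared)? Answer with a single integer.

Answer: 4

Derivation:
Check each row:
  row 0: 0 empty cells -> FULL (clear)
  row 1: 6 empty cells -> not full
  row 2: 5 empty cells -> not full
  row 3: 0 empty cells -> FULL (clear)
  row 4: 5 empty cells -> not full
  row 5: 2 empty cells -> not full
  row 6: 1 empty cell -> not full
  row 7: 4 empty cells -> not full
  row 8: 0 empty cells -> FULL (clear)
  row 9: 0 empty cells -> FULL (clear)
Total rows cleared: 4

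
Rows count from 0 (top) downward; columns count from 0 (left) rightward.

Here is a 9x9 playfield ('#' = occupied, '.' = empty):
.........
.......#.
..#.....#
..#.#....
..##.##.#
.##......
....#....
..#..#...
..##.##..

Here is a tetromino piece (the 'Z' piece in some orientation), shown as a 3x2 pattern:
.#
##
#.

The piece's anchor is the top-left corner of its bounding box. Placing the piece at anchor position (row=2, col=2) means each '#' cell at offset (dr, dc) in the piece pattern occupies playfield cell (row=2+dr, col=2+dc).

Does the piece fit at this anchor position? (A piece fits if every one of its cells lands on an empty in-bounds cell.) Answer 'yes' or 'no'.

Check each piece cell at anchor (2, 2):
  offset (0,1) -> (2,3): empty -> OK
  offset (1,0) -> (3,2): occupied ('#') -> FAIL
  offset (1,1) -> (3,3): empty -> OK
  offset (2,0) -> (4,2): occupied ('#') -> FAIL
All cells valid: no

Answer: no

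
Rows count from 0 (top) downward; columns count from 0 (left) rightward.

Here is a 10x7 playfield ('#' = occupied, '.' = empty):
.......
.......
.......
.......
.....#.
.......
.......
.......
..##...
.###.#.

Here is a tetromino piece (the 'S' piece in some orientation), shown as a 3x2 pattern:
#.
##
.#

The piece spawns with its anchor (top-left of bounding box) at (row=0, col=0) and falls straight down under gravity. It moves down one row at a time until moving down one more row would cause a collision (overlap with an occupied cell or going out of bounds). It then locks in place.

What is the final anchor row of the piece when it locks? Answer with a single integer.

Answer: 6

Derivation:
Spawn at (row=0, col=0). Try each row:
  row 0: fits
  row 1: fits
  row 2: fits
  row 3: fits
  row 4: fits
  row 5: fits
  row 6: fits
  row 7: blocked -> lock at row 6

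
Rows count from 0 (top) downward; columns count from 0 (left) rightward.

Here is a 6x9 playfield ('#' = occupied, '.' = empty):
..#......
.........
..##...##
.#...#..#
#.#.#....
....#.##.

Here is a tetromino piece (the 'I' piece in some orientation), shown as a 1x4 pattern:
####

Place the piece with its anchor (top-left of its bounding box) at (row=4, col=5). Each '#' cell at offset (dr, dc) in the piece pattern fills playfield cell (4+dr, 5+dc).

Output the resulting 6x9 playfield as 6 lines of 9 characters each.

Answer: ..#......
.........
..##...##
.#...#..#
#.#.#####
....#.##.

Derivation:
Fill (4+0,5+0) = (4,5)
Fill (4+0,5+1) = (4,6)
Fill (4+0,5+2) = (4,7)
Fill (4+0,5+3) = (4,8)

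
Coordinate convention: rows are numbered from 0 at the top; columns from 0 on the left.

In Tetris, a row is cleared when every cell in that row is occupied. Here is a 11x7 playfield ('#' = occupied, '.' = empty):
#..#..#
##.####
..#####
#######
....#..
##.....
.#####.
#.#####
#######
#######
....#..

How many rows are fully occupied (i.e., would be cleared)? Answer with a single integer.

Check each row:
  row 0: 4 empty cells -> not full
  row 1: 1 empty cell -> not full
  row 2: 2 empty cells -> not full
  row 3: 0 empty cells -> FULL (clear)
  row 4: 6 empty cells -> not full
  row 5: 5 empty cells -> not full
  row 6: 2 empty cells -> not full
  row 7: 1 empty cell -> not full
  row 8: 0 empty cells -> FULL (clear)
  row 9: 0 empty cells -> FULL (clear)
  row 10: 6 empty cells -> not full
Total rows cleared: 3

Answer: 3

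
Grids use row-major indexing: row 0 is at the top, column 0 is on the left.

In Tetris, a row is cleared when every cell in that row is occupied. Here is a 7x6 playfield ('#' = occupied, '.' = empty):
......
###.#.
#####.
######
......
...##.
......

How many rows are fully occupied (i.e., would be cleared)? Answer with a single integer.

Check each row:
  row 0: 6 empty cells -> not full
  row 1: 2 empty cells -> not full
  row 2: 1 empty cell -> not full
  row 3: 0 empty cells -> FULL (clear)
  row 4: 6 empty cells -> not full
  row 5: 4 empty cells -> not full
  row 6: 6 empty cells -> not full
Total rows cleared: 1

Answer: 1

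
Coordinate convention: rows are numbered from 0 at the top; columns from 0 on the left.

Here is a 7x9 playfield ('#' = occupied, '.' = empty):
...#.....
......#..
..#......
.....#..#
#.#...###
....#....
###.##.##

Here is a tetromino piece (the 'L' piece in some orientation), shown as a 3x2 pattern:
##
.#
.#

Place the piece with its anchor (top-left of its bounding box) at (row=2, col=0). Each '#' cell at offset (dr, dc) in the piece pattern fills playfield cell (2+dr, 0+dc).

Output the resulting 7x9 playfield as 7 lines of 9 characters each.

Fill (2+0,0+0) = (2,0)
Fill (2+0,0+1) = (2,1)
Fill (2+1,0+1) = (3,1)
Fill (2+2,0+1) = (4,1)

Answer: ...#.....
......#..
###......
.#...#..#
###...###
....#....
###.##.##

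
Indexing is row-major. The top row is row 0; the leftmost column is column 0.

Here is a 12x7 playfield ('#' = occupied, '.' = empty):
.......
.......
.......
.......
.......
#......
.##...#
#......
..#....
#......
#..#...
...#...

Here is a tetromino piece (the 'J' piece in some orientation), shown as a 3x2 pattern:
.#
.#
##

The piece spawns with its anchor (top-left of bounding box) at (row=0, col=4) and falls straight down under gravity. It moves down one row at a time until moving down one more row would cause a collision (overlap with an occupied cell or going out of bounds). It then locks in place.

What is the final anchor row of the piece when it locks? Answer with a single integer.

Spawn at (row=0, col=4). Try each row:
  row 0: fits
  row 1: fits
  row 2: fits
  row 3: fits
  row 4: fits
  row 5: fits
  row 6: fits
  row 7: fits
  row 8: fits
  row 9: fits
  row 10: blocked -> lock at row 9

Answer: 9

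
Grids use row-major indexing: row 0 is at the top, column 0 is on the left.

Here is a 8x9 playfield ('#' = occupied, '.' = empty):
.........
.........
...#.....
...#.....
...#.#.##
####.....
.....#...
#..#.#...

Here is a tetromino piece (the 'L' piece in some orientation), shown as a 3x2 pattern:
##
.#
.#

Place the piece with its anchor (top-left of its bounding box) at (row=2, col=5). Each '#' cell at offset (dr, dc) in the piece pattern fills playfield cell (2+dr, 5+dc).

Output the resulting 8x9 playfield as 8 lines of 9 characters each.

Fill (2+0,5+0) = (2,5)
Fill (2+0,5+1) = (2,6)
Fill (2+1,5+1) = (3,6)
Fill (2+2,5+1) = (4,6)

Answer: .........
.........
...#.##..
...#..#..
...#.####
####.....
.....#...
#..#.#...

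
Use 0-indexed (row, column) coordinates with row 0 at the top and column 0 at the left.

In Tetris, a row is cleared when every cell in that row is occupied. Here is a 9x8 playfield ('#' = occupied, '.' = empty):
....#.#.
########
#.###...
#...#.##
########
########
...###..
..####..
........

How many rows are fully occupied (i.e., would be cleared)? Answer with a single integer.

Check each row:
  row 0: 6 empty cells -> not full
  row 1: 0 empty cells -> FULL (clear)
  row 2: 4 empty cells -> not full
  row 3: 4 empty cells -> not full
  row 4: 0 empty cells -> FULL (clear)
  row 5: 0 empty cells -> FULL (clear)
  row 6: 5 empty cells -> not full
  row 7: 4 empty cells -> not full
  row 8: 8 empty cells -> not full
Total rows cleared: 3

Answer: 3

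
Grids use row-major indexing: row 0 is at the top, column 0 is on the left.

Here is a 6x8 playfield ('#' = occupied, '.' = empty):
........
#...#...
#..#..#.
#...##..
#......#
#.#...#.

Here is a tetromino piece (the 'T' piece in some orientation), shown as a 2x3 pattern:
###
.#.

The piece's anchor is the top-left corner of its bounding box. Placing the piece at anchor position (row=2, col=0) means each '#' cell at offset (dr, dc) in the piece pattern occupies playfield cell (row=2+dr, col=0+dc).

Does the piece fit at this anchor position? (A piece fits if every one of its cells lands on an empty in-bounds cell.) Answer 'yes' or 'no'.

Answer: no

Derivation:
Check each piece cell at anchor (2, 0):
  offset (0,0) -> (2,0): occupied ('#') -> FAIL
  offset (0,1) -> (2,1): empty -> OK
  offset (0,2) -> (2,2): empty -> OK
  offset (1,1) -> (3,1): empty -> OK
All cells valid: no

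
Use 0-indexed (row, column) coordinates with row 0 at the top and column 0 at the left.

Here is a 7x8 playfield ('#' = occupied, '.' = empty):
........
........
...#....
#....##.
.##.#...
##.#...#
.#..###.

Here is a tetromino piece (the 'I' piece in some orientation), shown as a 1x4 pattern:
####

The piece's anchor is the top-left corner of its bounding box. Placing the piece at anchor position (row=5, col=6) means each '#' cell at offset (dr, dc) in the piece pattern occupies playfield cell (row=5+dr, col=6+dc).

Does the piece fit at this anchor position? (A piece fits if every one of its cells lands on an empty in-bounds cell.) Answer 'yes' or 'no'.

Answer: no

Derivation:
Check each piece cell at anchor (5, 6):
  offset (0,0) -> (5,6): empty -> OK
  offset (0,1) -> (5,7): occupied ('#') -> FAIL
  offset (0,2) -> (5,8): out of bounds -> FAIL
  offset (0,3) -> (5,9): out of bounds -> FAIL
All cells valid: no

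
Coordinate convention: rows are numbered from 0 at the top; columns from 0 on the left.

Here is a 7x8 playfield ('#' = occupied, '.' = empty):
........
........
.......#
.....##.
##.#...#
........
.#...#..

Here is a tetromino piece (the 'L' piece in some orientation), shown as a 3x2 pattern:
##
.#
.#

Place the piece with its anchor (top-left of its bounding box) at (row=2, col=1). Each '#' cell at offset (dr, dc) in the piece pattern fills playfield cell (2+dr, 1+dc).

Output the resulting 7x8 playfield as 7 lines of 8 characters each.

Answer: ........
........
.##....#
..#..##.
####...#
........
.#...#..

Derivation:
Fill (2+0,1+0) = (2,1)
Fill (2+0,1+1) = (2,2)
Fill (2+1,1+1) = (3,2)
Fill (2+2,1+1) = (4,2)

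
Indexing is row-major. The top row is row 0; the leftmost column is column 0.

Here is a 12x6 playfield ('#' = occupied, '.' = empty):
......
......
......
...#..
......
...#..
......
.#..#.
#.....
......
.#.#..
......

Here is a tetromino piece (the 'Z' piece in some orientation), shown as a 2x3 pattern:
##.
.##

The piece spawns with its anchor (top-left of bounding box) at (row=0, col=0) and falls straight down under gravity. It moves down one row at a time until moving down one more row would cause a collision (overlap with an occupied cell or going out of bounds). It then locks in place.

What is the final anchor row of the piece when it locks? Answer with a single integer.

Spawn at (row=0, col=0). Try each row:
  row 0: fits
  row 1: fits
  row 2: fits
  row 3: fits
  row 4: fits
  row 5: fits
  row 6: blocked -> lock at row 5

Answer: 5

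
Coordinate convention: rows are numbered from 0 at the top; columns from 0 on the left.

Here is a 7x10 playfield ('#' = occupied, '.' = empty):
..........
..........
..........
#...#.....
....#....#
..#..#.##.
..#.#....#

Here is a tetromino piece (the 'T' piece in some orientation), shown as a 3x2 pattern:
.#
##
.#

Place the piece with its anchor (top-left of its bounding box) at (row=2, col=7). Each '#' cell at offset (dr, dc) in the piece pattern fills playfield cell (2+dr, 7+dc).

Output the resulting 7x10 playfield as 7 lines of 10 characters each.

Fill (2+0,7+1) = (2,8)
Fill (2+1,7+0) = (3,7)
Fill (2+1,7+1) = (3,8)
Fill (2+2,7+1) = (4,8)

Answer: ..........
..........
........#.
#...#..##.
....#...##
..#..#.##.
..#.#....#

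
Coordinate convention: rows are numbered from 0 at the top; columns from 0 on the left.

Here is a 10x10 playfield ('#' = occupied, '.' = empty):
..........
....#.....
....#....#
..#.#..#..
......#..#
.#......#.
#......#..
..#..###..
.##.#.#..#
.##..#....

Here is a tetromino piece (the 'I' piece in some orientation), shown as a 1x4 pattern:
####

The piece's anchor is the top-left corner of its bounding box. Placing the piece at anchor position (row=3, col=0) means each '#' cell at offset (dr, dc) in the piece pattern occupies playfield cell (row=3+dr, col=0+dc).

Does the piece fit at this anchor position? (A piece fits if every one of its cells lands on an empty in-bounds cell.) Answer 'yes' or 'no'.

Check each piece cell at anchor (3, 0):
  offset (0,0) -> (3,0): empty -> OK
  offset (0,1) -> (3,1): empty -> OK
  offset (0,2) -> (3,2): occupied ('#') -> FAIL
  offset (0,3) -> (3,3): empty -> OK
All cells valid: no

Answer: no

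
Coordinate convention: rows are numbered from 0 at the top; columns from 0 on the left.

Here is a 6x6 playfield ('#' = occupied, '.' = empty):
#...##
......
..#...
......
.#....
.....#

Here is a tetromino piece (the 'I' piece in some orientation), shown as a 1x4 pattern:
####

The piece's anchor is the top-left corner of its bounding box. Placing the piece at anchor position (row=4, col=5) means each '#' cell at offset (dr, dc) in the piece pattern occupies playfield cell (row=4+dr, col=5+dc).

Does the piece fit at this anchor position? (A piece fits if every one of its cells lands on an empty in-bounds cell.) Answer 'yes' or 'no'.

Answer: no

Derivation:
Check each piece cell at anchor (4, 5):
  offset (0,0) -> (4,5): empty -> OK
  offset (0,1) -> (4,6): out of bounds -> FAIL
  offset (0,2) -> (4,7): out of bounds -> FAIL
  offset (0,3) -> (4,8): out of bounds -> FAIL
All cells valid: no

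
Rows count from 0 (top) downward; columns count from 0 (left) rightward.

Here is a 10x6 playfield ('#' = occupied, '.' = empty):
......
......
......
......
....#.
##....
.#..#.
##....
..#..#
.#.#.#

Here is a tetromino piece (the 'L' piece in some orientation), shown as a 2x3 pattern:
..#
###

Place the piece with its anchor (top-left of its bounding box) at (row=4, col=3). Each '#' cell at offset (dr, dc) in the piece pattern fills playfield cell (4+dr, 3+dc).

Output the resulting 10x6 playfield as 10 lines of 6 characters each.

Fill (4+0,3+2) = (4,5)
Fill (4+1,3+0) = (5,3)
Fill (4+1,3+1) = (5,4)
Fill (4+1,3+2) = (5,5)

Answer: ......
......
......
......
....##
##.###
.#..#.
##....
..#..#
.#.#.#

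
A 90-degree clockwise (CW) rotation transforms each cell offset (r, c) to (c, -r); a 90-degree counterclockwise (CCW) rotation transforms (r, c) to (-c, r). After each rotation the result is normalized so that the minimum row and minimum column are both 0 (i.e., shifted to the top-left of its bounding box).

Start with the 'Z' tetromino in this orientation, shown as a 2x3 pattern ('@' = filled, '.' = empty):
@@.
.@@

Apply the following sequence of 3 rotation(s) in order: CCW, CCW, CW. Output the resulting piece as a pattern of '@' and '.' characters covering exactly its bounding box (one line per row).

Answer: .@
@@
@.

Derivation:
Start:
@@.
.@@
After rotation 1 (CCW):
.@
@@
@.
After rotation 2 (CCW):
@@.
.@@
After rotation 3 (CW):
.@
@@
@.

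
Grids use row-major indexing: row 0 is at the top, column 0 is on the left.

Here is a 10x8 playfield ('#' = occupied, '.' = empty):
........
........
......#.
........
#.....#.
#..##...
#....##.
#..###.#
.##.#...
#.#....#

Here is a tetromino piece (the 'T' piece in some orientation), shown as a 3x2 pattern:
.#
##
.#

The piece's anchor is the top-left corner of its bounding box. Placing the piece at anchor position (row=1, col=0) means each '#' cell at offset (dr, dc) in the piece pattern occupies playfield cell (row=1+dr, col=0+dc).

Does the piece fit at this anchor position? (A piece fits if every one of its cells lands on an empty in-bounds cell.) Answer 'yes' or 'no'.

Answer: yes

Derivation:
Check each piece cell at anchor (1, 0):
  offset (0,1) -> (1,1): empty -> OK
  offset (1,0) -> (2,0): empty -> OK
  offset (1,1) -> (2,1): empty -> OK
  offset (2,1) -> (3,1): empty -> OK
All cells valid: yes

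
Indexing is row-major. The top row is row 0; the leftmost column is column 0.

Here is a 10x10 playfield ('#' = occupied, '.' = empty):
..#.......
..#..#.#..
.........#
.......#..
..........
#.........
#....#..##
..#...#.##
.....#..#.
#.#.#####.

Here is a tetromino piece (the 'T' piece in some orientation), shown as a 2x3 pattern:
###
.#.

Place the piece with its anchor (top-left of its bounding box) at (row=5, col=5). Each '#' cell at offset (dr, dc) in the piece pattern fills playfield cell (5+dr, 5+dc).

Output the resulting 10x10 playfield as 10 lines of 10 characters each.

Fill (5+0,5+0) = (5,5)
Fill (5+0,5+1) = (5,6)
Fill (5+0,5+2) = (5,7)
Fill (5+1,5+1) = (6,6)

Answer: ..#.......
..#..#.#..
.........#
.......#..
..........
#....###..
#....##.##
..#...#.##
.....#..#.
#.#.#####.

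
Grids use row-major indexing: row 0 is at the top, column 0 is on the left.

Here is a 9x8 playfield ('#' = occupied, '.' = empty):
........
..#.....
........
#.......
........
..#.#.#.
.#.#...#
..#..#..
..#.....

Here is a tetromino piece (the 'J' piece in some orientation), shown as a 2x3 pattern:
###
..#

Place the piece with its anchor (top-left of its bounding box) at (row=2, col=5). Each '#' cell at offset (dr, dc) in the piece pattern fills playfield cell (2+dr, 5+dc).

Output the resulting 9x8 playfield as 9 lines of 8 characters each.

Answer: ........
..#.....
.....###
#......#
........
..#.#.#.
.#.#...#
..#..#..
..#.....

Derivation:
Fill (2+0,5+0) = (2,5)
Fill (2+0,5+1) = (2,6)
Fill (2+0,5+2) = (2,7)
Fill (2+1,5+2) = (3,7)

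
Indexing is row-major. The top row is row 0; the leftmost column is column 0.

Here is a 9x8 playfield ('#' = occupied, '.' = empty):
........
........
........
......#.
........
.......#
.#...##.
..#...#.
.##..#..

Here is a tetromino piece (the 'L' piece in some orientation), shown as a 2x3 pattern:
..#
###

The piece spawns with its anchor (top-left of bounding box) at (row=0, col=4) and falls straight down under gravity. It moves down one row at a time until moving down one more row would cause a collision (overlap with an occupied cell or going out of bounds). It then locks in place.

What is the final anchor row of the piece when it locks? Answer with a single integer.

Spawn at (row=0, col=4). Try each row:
  row 0: fits
  row 1: fits
  row 2: blocked -> lock at row 1

Answer: 1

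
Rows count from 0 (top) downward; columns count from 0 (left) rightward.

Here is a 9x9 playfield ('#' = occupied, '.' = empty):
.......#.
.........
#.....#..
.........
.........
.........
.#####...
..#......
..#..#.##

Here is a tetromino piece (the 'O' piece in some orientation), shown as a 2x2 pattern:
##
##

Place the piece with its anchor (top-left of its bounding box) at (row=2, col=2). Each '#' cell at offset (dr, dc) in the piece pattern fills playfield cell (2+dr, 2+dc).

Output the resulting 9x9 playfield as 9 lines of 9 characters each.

Fill (2+0,2+0) = (2,2)
Fill (2+0,2+1) = (2,3)
Fill (2+1,2+0) = (3,2)
Fill (2+1,2+1) = (3,3)

Answer: .......#.
.........
#.##..#..
..##.....
.........
.........
.#####...
..#......
..#..#.##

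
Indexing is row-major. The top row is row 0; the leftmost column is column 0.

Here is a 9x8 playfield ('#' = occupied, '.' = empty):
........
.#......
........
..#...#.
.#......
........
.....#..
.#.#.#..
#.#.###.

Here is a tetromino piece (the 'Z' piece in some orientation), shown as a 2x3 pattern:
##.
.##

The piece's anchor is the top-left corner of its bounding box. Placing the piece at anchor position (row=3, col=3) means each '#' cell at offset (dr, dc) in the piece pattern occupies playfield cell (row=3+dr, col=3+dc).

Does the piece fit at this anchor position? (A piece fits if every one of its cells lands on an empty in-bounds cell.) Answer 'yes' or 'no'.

Check each piece cell at anchor (3, 3):
  offset (0,0) -> (3,3): empty -> OK
  offset (0,1) -> (3,4): empty -> OK
  offset (1,1) -> (4,4): empty -> OK
  offset (1,2) -> (4,5): empty -> OK
All cells valid: yes

Answer: yes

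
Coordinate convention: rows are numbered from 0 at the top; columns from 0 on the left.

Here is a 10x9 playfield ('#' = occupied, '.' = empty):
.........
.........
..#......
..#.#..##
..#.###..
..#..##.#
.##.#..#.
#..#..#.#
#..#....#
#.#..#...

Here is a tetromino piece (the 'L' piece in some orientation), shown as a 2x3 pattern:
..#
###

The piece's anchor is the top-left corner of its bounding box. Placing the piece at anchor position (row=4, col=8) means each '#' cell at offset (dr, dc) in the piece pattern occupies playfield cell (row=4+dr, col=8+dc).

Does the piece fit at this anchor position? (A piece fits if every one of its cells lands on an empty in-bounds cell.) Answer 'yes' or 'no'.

Answer: no

Derivation:
Check each piece cell at anchor (4, 8):
  offset (0,2) -> (4,10): out of bounds -> FAIL
  offset (1,0) -> (5,8): occupied ('#') -> FAIL
  offset (1,1) -> (5,9): out of bounds -> FAIL
  offset (1,2) -> (5,10): out of bounds -> FAIL
All cells valid: no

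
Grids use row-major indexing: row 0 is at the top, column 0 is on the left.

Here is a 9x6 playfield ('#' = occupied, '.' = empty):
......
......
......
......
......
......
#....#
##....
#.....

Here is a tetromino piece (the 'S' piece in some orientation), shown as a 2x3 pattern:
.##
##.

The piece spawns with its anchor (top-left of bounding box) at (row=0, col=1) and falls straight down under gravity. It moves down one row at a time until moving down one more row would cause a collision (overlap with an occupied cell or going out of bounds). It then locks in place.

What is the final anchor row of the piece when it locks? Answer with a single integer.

Spawn at (row=0, col=1). Try each row:
  row 0: fits
  row 1: fits
  row 2: fits
  row 3: fits
  row 4: fits
  row 5: fits
  row 6: blocked -> lock at row 5

Answer: 5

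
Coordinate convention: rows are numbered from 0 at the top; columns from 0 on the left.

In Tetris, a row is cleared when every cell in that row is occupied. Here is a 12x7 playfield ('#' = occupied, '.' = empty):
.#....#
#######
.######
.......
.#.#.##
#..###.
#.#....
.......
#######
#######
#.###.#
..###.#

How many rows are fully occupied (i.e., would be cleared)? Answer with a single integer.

Answer: 3

Derivation:
Check each row:
  row 0: 5 empty cells -> not full
  row 1: 0 empty cells -> FULL (clear)
  row 2: 1 empty cell -> not full
  row 3: 7 empty cells -> not full
  row 4: 3 empty cells -> not full
  row 5: 3 empty cells -> not full
  row 6: 5 empty cells -> not full
  row 7: 7 empty cells -> not full
  row 8: 0 empty cells -> FULL (clear)
  row 9: 0 empty cells -> FULL (clear)
  row 10: 2 empty cells -> not full
  row 11: 3 empty cells -> not full
Total rows cleared: 3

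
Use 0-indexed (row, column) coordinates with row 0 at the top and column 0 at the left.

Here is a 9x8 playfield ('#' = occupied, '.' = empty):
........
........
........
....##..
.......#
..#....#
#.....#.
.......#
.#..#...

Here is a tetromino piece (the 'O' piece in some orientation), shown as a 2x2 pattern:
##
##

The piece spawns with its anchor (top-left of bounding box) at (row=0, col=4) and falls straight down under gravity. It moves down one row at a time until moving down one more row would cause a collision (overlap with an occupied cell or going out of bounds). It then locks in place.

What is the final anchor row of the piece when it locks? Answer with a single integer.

Spawn at (row=0, col=4). Try each row:
  row 0: fits
  row 1: fits
  row 2: blocked -> lock at row 1

Answer: 1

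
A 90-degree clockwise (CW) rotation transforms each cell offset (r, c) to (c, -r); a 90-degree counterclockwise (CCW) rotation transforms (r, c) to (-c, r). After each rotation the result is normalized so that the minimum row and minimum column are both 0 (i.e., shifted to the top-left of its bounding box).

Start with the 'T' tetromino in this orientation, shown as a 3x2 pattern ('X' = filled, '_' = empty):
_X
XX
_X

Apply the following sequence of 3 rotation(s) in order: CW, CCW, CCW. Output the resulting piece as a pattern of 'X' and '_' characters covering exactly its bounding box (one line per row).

Answer: XXX
_X_

Derivation:
Start:
_X
XX
_X
After rotation 1 (CW):
_X_
XXX
After rotation 2 (CCW):
_X
XX
_X
After rotation 3 (CCW):
XXX
_X_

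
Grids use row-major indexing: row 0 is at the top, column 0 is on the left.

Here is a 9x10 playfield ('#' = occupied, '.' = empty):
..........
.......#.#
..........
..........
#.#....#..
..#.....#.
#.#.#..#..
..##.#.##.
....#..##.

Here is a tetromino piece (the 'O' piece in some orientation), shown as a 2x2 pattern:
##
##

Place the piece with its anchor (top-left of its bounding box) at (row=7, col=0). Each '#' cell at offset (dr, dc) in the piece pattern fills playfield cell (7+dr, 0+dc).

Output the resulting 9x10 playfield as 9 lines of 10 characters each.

Answer: ..........
.......#.#
..........
..........
#.#....#..
..#.....#.
#.#.#..#..
####.#.##.
##..#..##.

Derivation:
Fill (7+0,0+0) = (7,0)
Fill (7+0,0+1) = (7,1)
Fill (7+1,0+0) = (8,0)
Fill (7+1,0+1) = (8,1)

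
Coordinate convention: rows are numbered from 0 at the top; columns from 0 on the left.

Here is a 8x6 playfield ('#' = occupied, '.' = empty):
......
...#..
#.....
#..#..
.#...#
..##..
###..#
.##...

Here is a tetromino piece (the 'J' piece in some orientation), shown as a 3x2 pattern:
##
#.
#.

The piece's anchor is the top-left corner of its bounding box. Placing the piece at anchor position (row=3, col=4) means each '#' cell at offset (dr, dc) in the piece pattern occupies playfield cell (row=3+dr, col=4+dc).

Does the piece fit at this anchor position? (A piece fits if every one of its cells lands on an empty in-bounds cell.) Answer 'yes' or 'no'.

Answer: yes

Derivation:
Check each piece cell at anchor (3, 4):
  offset (0,0) -> (3,4): empty -> OK
  offset (0,1) -> (3,5): empty -> OK
  offset (1,0) -> (4,4): empty -> OK
  offset (2,0) -> (5,4): empty -> OK
All cells valid: yes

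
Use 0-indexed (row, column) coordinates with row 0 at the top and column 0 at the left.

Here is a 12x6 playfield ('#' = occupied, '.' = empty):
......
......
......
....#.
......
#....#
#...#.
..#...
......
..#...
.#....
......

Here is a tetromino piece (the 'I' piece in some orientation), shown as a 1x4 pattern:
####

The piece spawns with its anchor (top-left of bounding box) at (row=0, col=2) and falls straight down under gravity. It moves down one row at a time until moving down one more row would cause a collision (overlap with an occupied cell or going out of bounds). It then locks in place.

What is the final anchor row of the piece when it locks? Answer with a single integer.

Spawn at (row=0, col=2). Try each row:
  row 0: fits
  row 1: fits
  row 2: fits
  row 3: blocked -> lock at row 2

Answer: 2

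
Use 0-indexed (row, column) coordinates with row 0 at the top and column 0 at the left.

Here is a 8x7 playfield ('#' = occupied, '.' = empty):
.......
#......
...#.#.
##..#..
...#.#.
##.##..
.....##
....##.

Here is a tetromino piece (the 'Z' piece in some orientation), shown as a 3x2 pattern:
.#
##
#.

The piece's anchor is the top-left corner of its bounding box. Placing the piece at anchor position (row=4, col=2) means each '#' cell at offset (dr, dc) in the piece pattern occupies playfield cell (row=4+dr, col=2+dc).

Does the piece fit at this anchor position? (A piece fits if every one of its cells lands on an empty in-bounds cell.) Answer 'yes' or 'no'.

Check each piece cell at anchor (4, 2):
  offset (0,1) -> (4,3): occupied ('#') -> FAIL
  offset (1,0) -> (5,2): empty -> OK
  offset (1,1) -> (5,3): occupied ('#') -> FAIL
  offset (2,0) -> (6,2): empty -> OK
All cells valid: no

Answer: no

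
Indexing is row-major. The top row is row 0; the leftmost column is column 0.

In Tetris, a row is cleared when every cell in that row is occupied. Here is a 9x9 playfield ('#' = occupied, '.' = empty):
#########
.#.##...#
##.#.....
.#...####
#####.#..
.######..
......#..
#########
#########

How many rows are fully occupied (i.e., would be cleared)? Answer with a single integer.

Answer: 3

Derivation:
Check each row:
  row 0: 0 empty cells -> FULL (clear)
  row 1: 5 empty cells -> not full
  row 2: 6 empty cells -> not full
  row 3: 4 empty cells -> not full
  row 4: 3 empty cells -> not full
  row 5: 3 empty cells -> not full
  row 6: 8 empty cells -> not full
  row 7: 0 empty cells -> FULL (clear)
  row 8: 0 empty cells -> FULL (clear)
Total rows cleared: 3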